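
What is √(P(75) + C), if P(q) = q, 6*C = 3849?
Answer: √2866/2 ≈ 26.768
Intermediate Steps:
C = 1283/2 (C = (⅙)*3849 = 1283/2 ≈ 641.50)
√(P(75) + C) = √(75 + 1283/2) = √(1433/2) = √2866/2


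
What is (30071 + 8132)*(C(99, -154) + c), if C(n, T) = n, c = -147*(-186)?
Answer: 1048328523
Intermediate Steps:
c = 27342
(30071 + 8132)*(C(99, -154) + c) = (30071 + 8132)*(99 + 27342) = 38203*27441 = 1048328523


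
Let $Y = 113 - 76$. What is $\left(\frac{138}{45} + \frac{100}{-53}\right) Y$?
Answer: $\frac{34706}{795} \approx 43.655$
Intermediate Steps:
$Y = 37$ ($Y = 113 - 76 = 37$)
$\left(\frac{138}{45} + \frac{100}{-53}\right) Y = \left(\frac{138}{45} + \frac{100}{-53}\right) 37 = \left(138 \cdot \frac{1}{45} + 100 \left(- \frac{1}{53}\right)\right) 37 = \left(\frac{46}{15} - \frac{100}{53}\right) 37 = \frac{938}{795} \cdot 37 = \frac{34706}{795}$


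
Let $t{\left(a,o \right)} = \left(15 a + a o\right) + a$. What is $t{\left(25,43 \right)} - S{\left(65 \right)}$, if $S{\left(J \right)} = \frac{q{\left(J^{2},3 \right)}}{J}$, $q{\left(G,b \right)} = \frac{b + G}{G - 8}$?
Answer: $\frac{404300647}{274105} \approx 1475.0$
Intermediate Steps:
$t{\left(a,o \right)} = 16 a + a o$
$q{\left(G,b \right)} = \frac{G + b}{-8 + G}$
$S{\left(J \right)} = \frac{3 + J^{2}}{J \left(-8 + J^{2}\right)}$ ($S{\left(J \right)} = \frac{\frac{1}{-8 + J^{2}} \left(J^{2} + 3\right)}{J} = \frac{\frac{1}{-8 + J^{2}} \left(3 + J^{2}\right)}{J} = \frac{3 + J^{2}}{J \left(-8 + J^{2}\right)}$)
$t{\left(25,43 \right)} - S{\left(65 \right)} = 25 \left(16 + 43\right) - \frac{3 + 65^{2}}{65 \left(-8 + 65^{2}\right)} = 25 \cdot 59 - \frac{3 + 4225}{65 \left(-8 + 4225\right)} = 1475 - \frac{1}{65} \cdot \frac{1}{4217} \cdot 4228 = 1475 - \frac{4228}{274105} = \frac{404300647}{274105}$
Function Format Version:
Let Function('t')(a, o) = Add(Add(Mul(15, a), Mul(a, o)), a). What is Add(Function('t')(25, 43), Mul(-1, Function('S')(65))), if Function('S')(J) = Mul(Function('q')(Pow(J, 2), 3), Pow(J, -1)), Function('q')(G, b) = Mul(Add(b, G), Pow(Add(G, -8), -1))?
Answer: Rational(404300647, 274105) ≈ 1475.0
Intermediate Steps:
Function('t')(a, o) = Add(Mul(16, a), Mul(a, o))
Function('q')(G, b) = Mul(Pow(Add(-8, G), -1), Add(G, b)) (Function('q')(G, b) = Mul(Add(G, b), Pow(Add(-8, G), -1)) = Mul(Pow(Add(-8, G), -1), Add(G, b)))
Function('S')(J) = Mul(Pow(J, -1), Pow(Add(-8, Pow(J, 2)), -1), Add(3, Pow(J, 2))) (Function('S')(J) = Mul(Mul(Pow(Add(-8, Pow(J, 2)), -1), Add(Pow(J, 2), 3)), Pow(J, -1)) = Mul(Mul(Pow(Add(-8, Pow(J, 2)), -1), Add(3, Pow(J, 2))), Pow(J, -1)) = Mul(Pow(J, -1), Pow(Add(-8, Pow(J, 2)), -1), Add(3, Pow(J, 2))))
Add(Function('t')(25, 43), Mul(-1, Function('S')(65))) = Add(Mul(25, Add(16, 43)), Mul(-1, Mul(Pow(65, -1), Pow(Add(-8, Pow(65, 2)), -1), Add(3, Pow(65, 2))))) = Add(Mul(25, 59), Mul(-1, Mul(Rational(1, 65), Pow(Add(-8, 4225), -1), Add(3, 4225)))) = Add(1475, Mul(-1, Mul(Rational(1, 65), Pow(4217, -1), 4228))) = Add(1475, Mul(-1, Mul(Rational(1, 65), Rational(1, 4217), 4228))) = Add(1475, Mul(-1, Rational(4228, 274105))) = Add(1475, Rational(-4228, 274105)) = Rational(404300647, 274105)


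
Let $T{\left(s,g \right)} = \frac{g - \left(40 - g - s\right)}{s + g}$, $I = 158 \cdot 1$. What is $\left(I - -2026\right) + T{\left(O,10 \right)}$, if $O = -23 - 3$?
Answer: $\frac{17495}{8} \approx 2186.9$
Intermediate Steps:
$I = 158$
$O = -26$
$T{\left(s,g \right)} = \frac{-40 + s + 2 g}{g + s}$ ($T{\left(s,g \right)} = \frac{g - \left(40 - g - s\right)}{g + s} = \frac{g + \left(-40 + g + s\right)}{g + s} = \frac{-40 + s + 2 g}{g + s}$)
$\left(I - -2026\right) + T{\left(O,10 \right)} = \left(158 - -2026\right) + \frac{-40 - 26 + 2 \cdot 10}{10 - 26} = \left(158 + 2026\right) + \frac{-40 - 26 + 20}{-16} = 2184 - - \frac{23}{8} = 2184 + \frac{23}{8} = \frac{17495}{8}$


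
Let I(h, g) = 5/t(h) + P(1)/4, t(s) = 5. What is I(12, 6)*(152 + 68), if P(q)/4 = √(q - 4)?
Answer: 220 + 220*I*√3 ≈ 220.0 + 381.05*I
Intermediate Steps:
P(q) = 4*√(-4 + q) (P(q) = 4*√(q - 4) = 4*√(-4 + q))
I(h, g) = 1 + I*√3 (I(h, g) = 5/5 + (4*√(-4 + 1))/4 = 5*(⅕) + (4*√(-3))*(¼) = 1 + (4*(I*√3))*(¼) = 1 + (4*I*√3)*(¼) = 1 + I*√3)
I(12, 6)*(152 + 68) = (1 + I*√3)*(152 + 68) = (1 + I*√3)*220 = 220 + 220*I*√3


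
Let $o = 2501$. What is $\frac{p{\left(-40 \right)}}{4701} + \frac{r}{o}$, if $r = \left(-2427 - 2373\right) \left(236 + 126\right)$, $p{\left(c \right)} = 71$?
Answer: $- \frac{8168280029}{11757201} \approx -694.75$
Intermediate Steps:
$r = -1737600$ ($r = \left(-4800\right) 362 = -1737600$)
$\frac{p{\left(-40 \right)}}{4701} + \frac{r}{o} = \frac{71}{4701} - \frac{1737600}{2501} = - \frac{8168280029}{11757201}$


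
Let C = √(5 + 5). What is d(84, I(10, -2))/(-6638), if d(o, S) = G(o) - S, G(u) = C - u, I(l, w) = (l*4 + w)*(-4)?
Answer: -34/3319 - √10/6638 ≈ -0.010720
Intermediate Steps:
C = √10 ≈ 3.1623
I(l, w) = -16*l - 4*w (I(l, w) = (4*l + w)*(-4) = (w + 4*l)*(-4) = -16*l - 4*w)
G(u) = √10 - u
d(o, S) = √10 - S - o (d(o, S) = (√10 - o) - S = √10 - S - o)
d(84, I(10, -2))/(-6638) = (√10 - (-16*10 - 4*(-2)) - 1*84)/(-6638) = (√10 - (-160 + 8) - 84)*(-1/6638) = (√10 - 1*(-152) - 84)*(-1/6638) = (√10 + 152 - 84)*(-1/6638) = (68 + √10)*(-1/6638) = -34/3319 - √10/6638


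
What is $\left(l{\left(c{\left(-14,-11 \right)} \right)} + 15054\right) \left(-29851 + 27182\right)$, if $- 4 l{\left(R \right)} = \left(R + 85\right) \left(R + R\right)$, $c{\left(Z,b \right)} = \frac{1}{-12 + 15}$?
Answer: $- \frac{361270502}{9} \approx -4.0141 \cdot 10^{7}$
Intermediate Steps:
$c{\left(Z,b \right)} = \frac{1}{3}$
$l{\left(R \right)} = - \frac{R \left(85 + R\right)}{2}$ ($l{\left(R \right)} = - \frac{\left(R + 85\right) \left(R + R\right)}{4} = - \frac{\left(85 + R\right) 2 R}{4} = - \frac{2 R \left(85 + R\right)}{4} = - \frac{R \left(85 + R\right)}{2}$)
$\left(l{\left(c{\left(-14,-11 \right)} \right)} + 15054\right) \left(-29851 + 27182\right) = \left(\left(- \frac{1}{2}\right) \frac{1}{3} \left(85 + \frac{1}{3}\right) + 15054\right) \left(-29851 + 27182\right) = \left(\left(- \frac{1}{2}\right) \frac{1}{3} \cdot \frac{256}{3} + 15054\right) \left(-2669\right) = \left(- \frac{128}{9} + 15054\right) \left(-2669\right) = \frac{135358}{9} \left(-2669\right) = - \frac{361270502}{9}$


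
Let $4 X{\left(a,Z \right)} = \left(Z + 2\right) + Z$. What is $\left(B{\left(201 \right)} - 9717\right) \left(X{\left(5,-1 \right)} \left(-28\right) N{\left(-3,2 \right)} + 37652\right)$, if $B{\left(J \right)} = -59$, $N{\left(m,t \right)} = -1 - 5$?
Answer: $-368085952$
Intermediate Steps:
$N{\left(m,t \right)} = -6$ ($N{\left(m,t \right)} = -1 - 5 = -6$)
$X{\left(a,Z \right)} = \frac{1}{2} + \frac{Z}{2}$ ($X{\left(a,Z \right)} = \frac{\left(Z + 2\right) + Z}{4} = \frac{\left(2 + Z\right) + Z}{4} = \frac{2 + 2 Z}{4} = \frac{1}{2} + \frac{Z}{2}$)
$\left(B{\left(201 \right)} - 9717\right) \left(X{\left(5,-1 \right)} \left(-28\right) N{\left(-3,2 \right)} + 37652\right) = \left(-59 - 9717\right) \left(\left(\frac{1}{2} + \frac{1}{2} \left(-1\right)\right) \left(-28\right) \left(-6\right) + 37652\right) = - 9776 \left(\left(\frac{1}{2} - \frac{1}{2}\right) \left(-28\right) \left(-6\right) + 37652\right) = - 9776 \left(0 \left(-28\right) \left(-6\right) + 37652\right) = - 9776 \left(0 \left(-6\right) + 37652\right) = - 9776 \left(0 + 37652\right) = \left(-9776\right) 37652 = -368085952$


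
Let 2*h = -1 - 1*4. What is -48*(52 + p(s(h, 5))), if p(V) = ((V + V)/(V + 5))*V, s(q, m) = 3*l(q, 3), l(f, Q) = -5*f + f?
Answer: -34752/7 ≈ -4964.6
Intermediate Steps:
l(f, Q) = -4*f
h = -5/2 (h = (-1 - 1*4)/2 = (-1 - 4)/2 = (½)*(-5) = -5/2 ≈ -2.5000)
s(q, m) = -12*q (s(q, m) = 3*(-4*q) = -12*q)
p(V) = 2*V²/(5 + V) (p(V) = ((2*V)/(5 + V))*V = (2*V/(5 + V))*V = 2*V²/(5 + V))
-48*(52 + p(s(h, 5))) = -48*(52 + 2*(-12*(-5/2))²/(5 - 12*(-5/2))) = -48*(52 + 2*30²/(5 + 30)) = -48*(52 + 2*900/35) = -48*(52 + 2*900*(1/35)) = -48*(52 + 360/7) = -48*724/7 = -34752/7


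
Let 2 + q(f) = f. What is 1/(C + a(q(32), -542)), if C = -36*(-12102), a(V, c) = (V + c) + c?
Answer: 1/434618 ≈ 2.3009e-6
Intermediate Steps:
q(f) = -2 + f
a(V, c) = V + 2*c
C = 435672
1/(C + a(q(32), -542)) = 1/(435672 + ((-2 + 32) + 2*(-542))) = 1/(435672 + (30 - 1084)) = 1/(435672 - 1054) = 1/434618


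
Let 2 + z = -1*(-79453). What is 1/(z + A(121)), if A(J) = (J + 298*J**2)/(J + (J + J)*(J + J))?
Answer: 485/38569794 ≈ 1.2575e-5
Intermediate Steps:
z = 79451 (z = -2 - 1*(-79453) = -2 + 79453 = 79451)
A(J) = (J + 298*J**2)/(J + 4*J**2) (A(J) = (J + 298*J**2)/(J + (2*J)*(2*J)) = (J + 298*J**2)/(J + 4*J**2))
1/(z + A(121)) = 1/(79451 + (1 + 298*121)/(1 + 4*121)) = 1/(79451 + (1 + 36058)/(1 + 484)) = 1/(79451 + 36059/485) = 1/(38569794/485) = 485/38569794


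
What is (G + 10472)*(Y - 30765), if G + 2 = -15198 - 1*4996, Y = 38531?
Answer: -75516584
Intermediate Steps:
G = -20196 (G = -2 + (-15198 - 1*4996) = -2 + (-15198 - 4996) = -2 - 20194 = -20196)
(G + 10472)*(Y - 30765) = (-20196 + 10472)*(38531 - 30765) = -9724*7766 = -75516584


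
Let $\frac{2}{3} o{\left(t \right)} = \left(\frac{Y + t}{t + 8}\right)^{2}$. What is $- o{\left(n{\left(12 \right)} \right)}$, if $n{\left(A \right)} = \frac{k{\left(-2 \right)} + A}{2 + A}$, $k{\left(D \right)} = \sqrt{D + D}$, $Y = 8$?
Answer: $- \frac{3}{2} \approx -1.5$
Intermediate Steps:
$k{\left(D \right)} = \sqrt{2} \sqrt{D}$ ($k{\left(D \right)} = \sqrt{2 D} = \sqrt{2} \sqrt{D}$)
$n{\left(A \right)} = \frac{A + 2 i}{2 + A}$ ($n{\left(A \right)} = \frac{\sqrt{2} \sqrt{-2} + A}{2 + A} = \frac{\sqrt{2} i \sqrt{2} + A}{2 + A} = \frac{2 i + A}{2 + A} = \frac{A + 2 i}{2 + A}$)
$o{\left(t \right)} = \frac{3}{2}$ ($o{\left(t \right)} = \frac{3 \left(\frac{8 + t}{t + 8}\right)^{2}}{2} = \frac{3 \left(\frac{8 + t}{8 + t}\right)^{2}}{2} = \frac{3 \cdot 1^{2}}{2} = \frac{3}{2} \cdot 1 = \frac{3}{2}$)
$- o{\left(n{\left(12 \right)} \right)} = \left(-1\right) \frac{3}{2} = - \frac{3}{2}$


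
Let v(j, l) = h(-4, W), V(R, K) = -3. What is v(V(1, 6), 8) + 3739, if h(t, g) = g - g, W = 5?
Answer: 3739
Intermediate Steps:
h(t, g) = 0
v(j, l) = 0
v(V(1, 6), 8) + 3739 = 0 + 3739 = 3739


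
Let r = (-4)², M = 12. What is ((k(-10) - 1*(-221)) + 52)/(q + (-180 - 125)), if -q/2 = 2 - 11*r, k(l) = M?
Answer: 285/43 ≈ 6.6279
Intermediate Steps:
k(l) = 12
r = 16
q = 348 (q = -2*(2 - 11*16) = -2*(2 - 176) = -2*(-174) = 348)
((k(-10) - 1*(-221)) + 52)/(q + (-180 - 125)) = ((12 - 1*(-221)) + 52)/(348 + (-180 - 125)) = ((12 + 221) + 52)/(348 - 305) = (233 + 52)/43 = 285*(1/43) = 285/43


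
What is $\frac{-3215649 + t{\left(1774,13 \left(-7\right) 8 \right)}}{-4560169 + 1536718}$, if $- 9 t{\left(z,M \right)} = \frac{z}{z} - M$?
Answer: $\frac{1071910}{1007817} \approx 1.0636$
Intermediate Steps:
$t{\left(z,M \right)} = - \frac{1}{9} + \frac{M}{9}$ ($t{\left(z,M \right)} = - \frac{\frac{z}{z} - M}{9} = - \frac{1 - M}{9} = - \frac{1}{9} + \frac{M}{9}$)
$\frac{-3215649 + t{\left(1774,13 \left(-7\right) 8 \right)}}{-4560169 + 1536718} = \frac{-3215649 + \left(- \frac{1}{9} + \frac{13 \left(-7\right) 8}{9}\right)}{-4560169 + 1536718} = \frac{-3215649 + \left(- \frac{1}{9} + \frac{\left(-91\right) 8}{9}\right)}{-3023451} = \left(-3215649 + \left(- \frac{1}{9} + \frac{1}{9} \left(-728\right)\right)\right) \left(- \frac{1}{3023451}\right) = \left(-3215649 - 81\right) \left(- \frac{1}{3023451}\right) = \left(-3215730\right) \left(- \frac{1}{3023451}\right) = \frac{1071910}{1007817}$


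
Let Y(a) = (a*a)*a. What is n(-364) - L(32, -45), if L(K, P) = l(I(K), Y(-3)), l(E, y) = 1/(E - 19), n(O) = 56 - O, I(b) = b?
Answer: 5459/13 ≈ 419.92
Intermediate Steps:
Y(a) = a³ (Y(a) = a²*a = a³)
l(E, y) = 1/(-19 + E)
L(K, P) = 1/(-19 + K)
n(-364) - L(32, -45) = (56 - 1*(-364)) - 1/(-19 + 32) = (56 + 364) - 1/13 = 420 - 1*1/13 = 420 - 1/13 = 5459/13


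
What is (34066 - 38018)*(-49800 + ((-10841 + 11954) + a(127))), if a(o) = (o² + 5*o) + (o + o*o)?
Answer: 61915984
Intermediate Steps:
a(o) = 2*o² + 6*o (a(o) = (o² + 5*o) + (o + o²) = 2*o² + 6*o)
(34066 - 38018)*(-49800 + ((-10841 + 11954) + a(127))) = (34066 - 38018)*(-49800 + ((-10841 + 11954) + 2*127*(3 + 127))) = -3952*(-49800 + (1113 + 2*127*130)) = -3952*(-49800 + (1113 + 33020)) = -3952*(-49800 + 34133) = -3952*(-15667) = 61915984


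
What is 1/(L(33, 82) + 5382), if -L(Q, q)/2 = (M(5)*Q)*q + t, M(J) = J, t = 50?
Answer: -1/21778 ≈ -4.5918e-5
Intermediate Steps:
L(Q, q) = -100 - 10*Q*q (L(Q, q) = -2*((5*Q)*q + 50) = -2*(5*Q*q + 50) = -2*(50 + 5*Q*q) = -100 - 10*Q*q)
1/(L(33, 82) + 5382) = 1/((-100 - 10*33*82) + 5382) = 1/((-100 - 27060) + 5382) = 1/(-27160 + 5382) = 1/(-21778) = -1/21778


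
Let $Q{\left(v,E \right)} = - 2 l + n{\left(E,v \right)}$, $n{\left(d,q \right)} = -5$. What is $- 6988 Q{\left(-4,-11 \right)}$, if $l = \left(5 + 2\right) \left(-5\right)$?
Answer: $-454220$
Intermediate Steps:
$l = -35$ ($l = 7 \left(-5\right) = -35$)
$Q{\left(v,E \right)} = 65$ ($Q{\left(v,E \right)} = \left(-2\right) \left(-35\right) - 5 = 70 - 5 = 65$)
$- 6988 Q{\left(-4,-11 \right)} = \left(-6988\right) 65 = -454220$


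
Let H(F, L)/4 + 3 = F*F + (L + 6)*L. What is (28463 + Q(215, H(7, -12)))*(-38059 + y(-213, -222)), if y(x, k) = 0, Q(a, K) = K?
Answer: -1101237165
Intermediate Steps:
H(F, L) = -12 + 4*F² + 4*L*(6 + L) (H(F, L) = -12 + 4*(F*F + (L + 6)*L) = -12 + 4*(F² + (6 + L)*L) = -12 + 4*(F² + L*(6 + L)) = -12 + (4*F² + 4*L*(6 + L)) = -12 + 4*F² + 4*L*(6 + L))
(28463 + Q(215, H(7, -12)))*(-38059 + y(-213, -222)) = (28463 + (-12 + 4*7² + 4*(-12)² + 24*(-12)))*(-38059 + 0) = (28463 + (-12 + 4*49 + 4*144 - 288))*(-38059) = (28463 + (-12 + 196 + 576 - 288))*(-38059) = (28463 + 472)*(-38059) = 28935*(-38059) = -1101237165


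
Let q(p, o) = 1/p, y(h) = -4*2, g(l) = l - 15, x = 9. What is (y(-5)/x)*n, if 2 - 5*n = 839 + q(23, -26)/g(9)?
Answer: 92404/621 ≈ 148.80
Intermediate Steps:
g(l) = -15 + l
y(h) = -8
n = -23101/138 (n = ⅖ - (839 + 1/(23*(-15 + 9)))/5 = ⅖ - (839 + (1/23)/(-6))/5 = ⅖ - (839 + (1/23)*(-⅙))/5 = ⅖ - (839 - 1/138)/5 = ⅖ - ⅕*115781/138 = ⅖ - 115781/690 = -23101/138 ≈ -167.40)
(y(-5)/x)*n = -8/9*(-23101/138) = 92404/621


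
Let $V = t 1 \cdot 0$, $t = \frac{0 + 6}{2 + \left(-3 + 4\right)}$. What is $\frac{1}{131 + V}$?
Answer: $\frac{1}{131} \approx 0.0076336$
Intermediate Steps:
$t = 2$ ($t = \frac{6}{2 + 1} = \frac{6}{3} = 6 \cdot \frac{1}{3} = 2$)
$V = 0$ ($V = 2 \cdot 1 \cdot 0 = 2 \cdot 0 = 0$)
$\frac{1}{131 + V} = \frac{1}{131 + 0} = \frac{1}{131}$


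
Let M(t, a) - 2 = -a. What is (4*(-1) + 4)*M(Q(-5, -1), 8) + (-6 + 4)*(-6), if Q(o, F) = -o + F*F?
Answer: 12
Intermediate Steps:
Q(o, F) = F² - o (Q(o, F) = -o + F² = F² - o)
M(t, a) = 2 - a
(4*(-1) + 4)*M(Q(-5, -1), 8) + (-6 + 4)*(-6) = (4*(-1) + 4)*(2 - 1*8) + (-6 + 4)*(-6) = (-4 + 4)*(2 - 8) - 2*(-6) = 0*(-6) + 12 = 0 + 12 = 12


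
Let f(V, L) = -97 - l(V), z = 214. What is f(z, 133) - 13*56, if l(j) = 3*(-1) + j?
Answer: -1036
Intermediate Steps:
l(j) = -3 + j
f(V, L) = -94 - V (f(V, L) = -97 - (-3 + V) = -97 + (3 - V) = -94 - V)
f(z, 133) - 13*56 = (-94 - 1*214) - 13*56 = (-94 - 214) - 1*728 = -308 - 728 = -1036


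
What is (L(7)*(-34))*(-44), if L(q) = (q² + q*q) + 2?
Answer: 149600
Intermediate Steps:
L(q) = 2 + 2*q² (L(q) = (q² + q²) + 2 = 2*q² + 2 = 2 + 2*q²)
(L(7)*(-34))*(-44) = ((2 + 2*7²)*(-34))*(-44) = ((2 + 2*49)*(-34))*(-44) = ((2 + 98)*(-34))*(-44) = (100*(-34))*(-44) = -3400*(-44) = 149600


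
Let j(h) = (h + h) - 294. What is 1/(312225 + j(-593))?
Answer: 1/310745 ≈ 3.2181e-6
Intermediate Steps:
j(h) = -294 + 2*h (j(h) = 2*h - 294 = -294 + 2*h)
1/(312225 + j(-593)) = 1/(312225 + (-294 + 2*(-593))) = 1/(312225 + (-294 - 1186)) = 1/(312225 - 1480) = 1/310745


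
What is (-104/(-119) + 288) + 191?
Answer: 57105/119 ≈ 479.87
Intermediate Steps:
(-104/(-119) + 288) + 191 = (-104*(-1/119) + 288) + 191 = (104/119 + 288) + 191 = 34376/119 + 191 = 57105/119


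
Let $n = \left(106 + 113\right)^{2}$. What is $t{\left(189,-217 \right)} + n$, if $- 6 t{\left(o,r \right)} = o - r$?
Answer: $\frac{143680}{3} \approx 47893.0$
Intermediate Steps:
$t{\left(o,r \right)} = - \frac{o}{6} + \frac{r}{6}$ ($t{\left(o,r \right)} = - \frac{o - r}{6} = - \frac{o}{6} + \frac{r}{6}$)
$n = 47961$ ($n = 219^{2} = 47961$)
$t{\left(189,-217 \right)} + n = \left(\left(- \frac{1}{6}\right) 189 + \frac{1}{6} \left(-217\right)\right) + 47961 = \left(- \frac{63}{2} - \frac{217}{6}\right) + 47961 = - \frac{203}{3} + 47961 = \frac{143680}{3}$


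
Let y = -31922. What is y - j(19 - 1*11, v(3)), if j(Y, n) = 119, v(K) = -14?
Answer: -32041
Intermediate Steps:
y - j(19 - 1*11, v(3)) = -31922 - 1*119 = -31922 - 119 = -32041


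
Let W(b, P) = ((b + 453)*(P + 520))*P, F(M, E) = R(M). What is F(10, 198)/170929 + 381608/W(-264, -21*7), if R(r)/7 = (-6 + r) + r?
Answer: -64212294050/1771347311811 ≈ -0.036251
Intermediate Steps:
R(r) = -42 + 14*r (R(r) = 7*((-6 + r) + r) = 7*(-6 + 2*r) = -42 + 14*r)
F(M, E) = -42 + 14*M
W(b, P) = P*(453 + b)*(520 + P) (W(b, P) = ((453 + b)*(520 + P))*P = P*(453 + b)*(520 + P))
F(10, 198)/170929 + 381608/W(-264, -21*7) = (-42 + 14*10)/170929 + 381608/(((-21*7)*(235560 + 453*(-21*7) + 520*(-264) - 21*7*(-264)))) = (-42 + 140)*(1/170929) + 381608/((-147*(235560 + 453*(-147) - 137280 - 147*(-264)))) = 98*(1/170929) + 381608/((-147*(235560 - 66591 - 137280 + 38808))) = 98/170929 + 381608/((-147*70497)) = 98/170929 + 381608/(-10363059) = 98/170929 + 381608*(-1/10363059) = 98/170929 - 381608/10363059 = -64212294050/1771347311811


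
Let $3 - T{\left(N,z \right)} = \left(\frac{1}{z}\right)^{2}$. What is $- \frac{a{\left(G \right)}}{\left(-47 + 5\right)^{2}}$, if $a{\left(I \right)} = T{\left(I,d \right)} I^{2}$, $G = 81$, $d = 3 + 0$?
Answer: $- \frac{1053}{98} \approx -10.745$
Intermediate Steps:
$d = 3$
$T{\left(N,z \right)} = 3 - \frac{1}{z^{2}}$ ($T{\left(N,z \right)} = 3 - \left(\frac{1}{z}\right)^{2} = 3 - \frac{1}{z^{2}}$)
$a{\left(I \right)} = \frac{26 I^{2}}{9}$ ($a{\left(I \right)} = \left(3 - \frac{1}{9}\right) I^{2} = \frac{26 I^{2}}{9}$)
$- \frac{a{\left(G \right)}}{\left(-47 + 5\right)^{2}} = - \frac{\frac{26}{9} \cdot 81^{2}}{\left(-47 + 5\right)^{2}} = - \frac{\frac{26}{9} \cdot 6561}{\left(-42\right)^{2}} = - \frac{18954}{1764} = \left(-1\right) \frac{1053}{98} = - \frac{1053}{98}$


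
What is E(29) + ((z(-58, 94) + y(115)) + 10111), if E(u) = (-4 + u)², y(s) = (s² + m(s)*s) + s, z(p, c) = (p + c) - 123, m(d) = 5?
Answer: 24564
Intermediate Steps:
z(p, c) = -123 + c + p (z(p, c) = (c + p) - 123 = -123 + c + p)
y(s) = s² + 6*s (y(s) = (s² + 5*s) + s = s² + 6*s)
E(29) + ((z(-58, 94) + y(115)) + 10111) = (-4 + 29)² + (((-123 + 94 - 58) + 115*(6 + 115)) + 10111) = 25² + ((-87 + 115*121) + 10111) = 625 + ((-87 + 13915) + 10111) = 625 + (13828 + 10111) = 625 + 23939 = 24564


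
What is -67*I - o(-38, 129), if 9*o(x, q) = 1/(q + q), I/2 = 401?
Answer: -124770349/2322 ≈ -53734.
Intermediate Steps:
I = 802 (I = 2*401 = 802)
o(x, q) = 1/(18*q) (o(x, q) = 1/(9*(q + q)) = 1/(9*((2*q))) = (1/(2*q))/9 = 1/(18*q))
-67*I - o(-38, 129) = -67*802 - 1/(18*129) = -53734 - 1/(18*129) = -53734 - 1*1/2322 = -53734 - 1/2322 = -124770349/2322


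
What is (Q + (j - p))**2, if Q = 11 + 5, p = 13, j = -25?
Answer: 484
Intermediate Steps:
Q = 16
(Q + (j - p))**2 = (16 + (-25 - 1*13))**2 = (16 + (-25 - 13))**2 = (16 - 38)**2 = (-22)**2 = 484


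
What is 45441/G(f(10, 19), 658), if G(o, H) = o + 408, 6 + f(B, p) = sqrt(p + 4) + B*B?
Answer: 22811382/251981 - 45441*sqrt(23)/251981 ≈ 89.663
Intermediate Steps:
f(B, p) = -6 + B**2 + sqrt(4 + p) (f(B, p) = -6 + (sqrt(p + 4) + B*B) = -6 + (sqrt(4 + p) + B**2) = -6 + (B**2 + sqrt(4 + p)) = -6 + B**2 + sqrt(4 + p))
G(o, H) = 408 + o
45441/G(f(10, 19), 658) = 45441/(408 + (-6 + 10**2 + sqrt(4 + 19))) = 45441/(408 + (-6 + 100 + sqrt(23))) = 45441/(408 + (94 + sqrt(23))) = 45441/(502 + sqrt(23))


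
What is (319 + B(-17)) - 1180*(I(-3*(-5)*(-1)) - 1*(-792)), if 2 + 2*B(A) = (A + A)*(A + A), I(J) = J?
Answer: -915964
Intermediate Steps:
B(A) = -1 + 2*A² (B(A) = -1 + ((A + A)*(A + A))/2 = -1 + ((2*A)*(2*A))/2 = -1 + (4*A²)/2 = -1 + 2*A²)
(319 + B(-17)) - 1180*(I(-3*(-5)*(-1)) - 1*(-792)) = (319 + (-1 + 2*(-17)²)) - 1180*(-3*(-5)*(-1) - 1*(-792)) = (319 + (-1 + 2*289)) - 1180*(15*(-1) + 792) = (319 + (-1 + 578)) - 1180*(-15 + 792) = (319 + 577) - 1180*777 = 896 - 916860 = -915964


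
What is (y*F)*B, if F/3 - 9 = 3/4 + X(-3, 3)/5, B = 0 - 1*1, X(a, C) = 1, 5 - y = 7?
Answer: 597/10 ≈ 59.700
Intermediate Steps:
y = -2 (y = 5 - 1*7 = 5 - 7 = -2)
B = -1 (B = 0 - 1 = -1)
F = 597/20 (F = 27 + 3*(3/4 + 1/5) = 27 + 3*(3*(¼) + 1*(⅕)) = 27 + 3*(¾ + ⅕) = 27 + 3*(19/20) = 27 + 57/20 = 597/20 ≈ 29.850)
(y*F)*B = -2*597/20*(-1) = -597/10*(-1) = 597/10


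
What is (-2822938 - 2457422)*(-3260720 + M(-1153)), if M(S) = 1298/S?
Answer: 19852101958364880/1153 ≈ 1.7218e+13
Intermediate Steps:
(-2822938 - 2457422)*(-3260720 + M(-1153)) = (-2822938 - 2457422)*(-3260720 + 1298/(-1153)) = -5280360*(-3260720 + 1298*(-1/1153)) = -5280360*(-3260720 - 1298/1153) = -5280360*(-3759611458/1153) = 19852101958364880/1153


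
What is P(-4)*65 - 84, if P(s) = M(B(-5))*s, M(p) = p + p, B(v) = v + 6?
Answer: -604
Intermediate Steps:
B(v) = 6 + v
M(p) = 2*p
P(s) = 2*s (P(s) = (2*(6 - 5))*s = (2*1)*s = 2*s)
P(-4)*65 - 84 = (2*(-4))*65 - 84 = -8*65 - 84 = -520 - 84 = -604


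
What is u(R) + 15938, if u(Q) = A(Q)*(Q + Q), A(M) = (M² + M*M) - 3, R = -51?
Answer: -514360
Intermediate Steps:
A(M) = -3 + 2*M² (A(M) = (M² + M²) - 3 = 2*M² - 3 = -3 + 2*M²)
u(Q) = 2*Q*(-3 + 2*Q²) (u(Q) = (-3 + 2*Q²)*(Q + Q) = (-3 + 2*Q²)*(2*Q) = 2*Q*(-3 + 2*Q²))
u(R) + 15938 = (-6*(-51) + 4*(-51)³) + 15938 = (306 + 4*(-132651)) + 15938 = (306 - 530604) + 15938 = -530298 + 15938 = -514360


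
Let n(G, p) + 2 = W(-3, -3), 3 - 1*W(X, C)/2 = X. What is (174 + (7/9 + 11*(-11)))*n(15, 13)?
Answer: 4840/9 ≈ 537.78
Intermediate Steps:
W(X, C) = 6 - 2*X
n(G, p) = 10 (n(G, p) = -2 + (6 - 2*(-3)) = -2 + (6 + 6) = -2 + 12 = 10)
(174 + (7/9 + 11*(-11)))*n(15, 13) = (174 + (7/9 + 11*(-11)))*10 = (174 + (7*(1/9) - 121))*10 = (174 + (7/9 - 121))*10 = (174 - 1082/9)*10 = (484/9)*10 = 4840/9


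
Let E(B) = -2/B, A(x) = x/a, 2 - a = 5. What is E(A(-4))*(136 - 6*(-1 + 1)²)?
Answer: -204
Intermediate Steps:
a = -3 (a = 2 - 1*5 = 2 - 5 = -3)
A(x) = -x/3 (A(x) = x/(-3) = x*(-⅓) = -x/3)
E(A(-4))*(136 - 6*(-1 + 1)²) = (-2/((-⅓*(-4))))*(136 - 6*(-1 + 1)²) = (-2/4/3)*(136 - 6*0²) = (-2*¾)*(136 - 6*0) = -3*(136 + 0)/2 = -3/2*136 = -204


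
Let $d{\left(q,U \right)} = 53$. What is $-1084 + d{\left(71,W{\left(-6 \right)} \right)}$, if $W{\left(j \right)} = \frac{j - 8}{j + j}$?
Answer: $-1031$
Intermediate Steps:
$W{\left(j \right)} = \frac{-8 + j}{2 j}$
$-1084 + d{\left(71,W{\left(-6 \right)} \right)} = -1084 + 53 = -1031$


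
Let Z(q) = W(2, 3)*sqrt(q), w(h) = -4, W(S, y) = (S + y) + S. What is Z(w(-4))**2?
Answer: -196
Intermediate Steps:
W(S, y) = y + 2*S
Z(q) = 7*sqrt(q) (Z(q) = (3 + 2*2)*sqrt(q) = (3 + 4)*sqrt(q) = 7*sqrt(q))
Z(w(-4))**2 = (7*sqrt(-4))**2 = (7*(2*I))**2 = (14*I)**2 = -196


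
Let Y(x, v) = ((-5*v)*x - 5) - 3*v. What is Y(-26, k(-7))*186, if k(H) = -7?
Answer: -166284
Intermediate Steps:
Y(x, v) = -5 - 3*v - 5*v*x (Y(x, v) = (-5*v*x - 5) - 3*v = (-5 - 5*v*x) - 3*v = -5 - 3*v - 5*v*x)
Y(-26, k(-7))*186 = (-5 - 3*(-7) - 5*(-7)*(-26))*186 = (-5 + 21 - 910)*186 = -894*186 = -166284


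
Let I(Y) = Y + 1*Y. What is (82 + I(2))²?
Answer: 7396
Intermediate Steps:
I(Y) = 2*Y (I(Y) = Y + Y = 2*Y)
(82 + I(2))² = (82 + 2*2)² = (82 + 4)² = 86² = 7396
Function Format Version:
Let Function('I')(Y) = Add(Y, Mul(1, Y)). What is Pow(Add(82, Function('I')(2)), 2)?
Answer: 7396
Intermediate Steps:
Function('I')(Y) = Mul(2, Y) (Function('I')(Y) = Add(Y, Y) = Mul(2, Y))
Pow(Add(82, Function('I')(2)), 2) = Pow(Add(82, Mul(2, 2)), 2) = Pow(Add(82, 4), 2) = Pow(86, 2) = 7396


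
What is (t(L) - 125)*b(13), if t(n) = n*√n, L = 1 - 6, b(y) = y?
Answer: -1625 - 65*I*√5 ≈ -1625.0 - 145.34*I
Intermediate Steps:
L = -5
t(n) = n^(3/2)
(t(L) - 125)*b(13) = ((-5)^(3/2) - 125)*13 = (-5*I*√5 - 125)*13 = (-125 - 5*I*√5)*13 = -1625 - 65*I*√5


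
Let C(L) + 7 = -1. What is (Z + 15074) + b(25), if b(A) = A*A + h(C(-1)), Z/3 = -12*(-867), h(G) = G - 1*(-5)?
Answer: 46908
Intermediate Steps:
C(L) = -8 (C(L) = -7 - 1 = -8)
h(G) = 5 + G (h(G) = G + 5 = 5 + G)
Z = 31212 (Z = 3*(-12*(-867)) = 3*10404 = 31212)
b(A) = -3 + A² (b(A) = A*A + (5 - 8) = A² - 3 = -3 + A²)
(Z + 15074) + b(25) = (31212 + 15074) + (-3 + 25²) = 46286 + (-3 + 625) = 46286 + 622 = 46908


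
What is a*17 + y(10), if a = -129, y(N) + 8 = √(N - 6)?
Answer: -2199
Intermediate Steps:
y(N) = -8 + √(-6 + N) (y(N) = -8 + √(N - 6) = -8 + √(-6 + N))
a*17 + y(10) = -129*17 + (-8 + √(-6 + 10)) = -2193 + (-8 + √4) = -2193 + (-8 + 2) = -2193 - 6 = -2199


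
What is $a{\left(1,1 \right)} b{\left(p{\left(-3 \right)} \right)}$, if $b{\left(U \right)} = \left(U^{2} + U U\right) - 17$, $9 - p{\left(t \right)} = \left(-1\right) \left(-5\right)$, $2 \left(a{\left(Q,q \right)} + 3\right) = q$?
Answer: $- \frac{75}{2} \approx -37.5$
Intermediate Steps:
$a{\left(Q,q \right)} = -3 + \frac{q}{2}$
$p{\left(t \right)} = 4$ ($p{\left(t \right)} = 9 - \left(-1\right) \left(-5\right) = 9 - 5 = 4$)
$b{\left(U \right)} = -17 + 2 U^{2}$ ($b{\left(U \right)} = \left(U^{2} + U^{2}\right) - 17 = 2 U^{2} - 17 = -17 + 2 U^{2}$)
$a{\left(1,1 \right)} b{\left(p{\left(-3 \right)} \right)} = \left(-3 + \frac{1}{2} \cdot 1\right) \left(-17 + 2 \cdot 4^{2}\right) = \left(-3 + \frac{1}{2}\right) \left(-17 + 2 \cdot 16\right) = - \frac{5 \left(-17 + 32\right)}{2} = \left(- \frac{5}{2}\right) 15 = - \frac{75}{2}$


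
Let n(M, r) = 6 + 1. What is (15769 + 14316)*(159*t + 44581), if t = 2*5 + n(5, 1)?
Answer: 1422539140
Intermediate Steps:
n(M, r) = 7
t = 17 (t = 2*5 + 7 = 10 + 7 = 17)
(15769 + 14316)*(159*t + 44581) = (15769 + 14316)*(159*17 + 44581) = 30085*(2703 + 44581) = 30085*47284 = 1422539140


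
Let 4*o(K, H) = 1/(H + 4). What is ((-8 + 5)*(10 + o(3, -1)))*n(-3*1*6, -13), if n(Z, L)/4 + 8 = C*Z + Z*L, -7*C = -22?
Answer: -143506/7 ≈ -20501.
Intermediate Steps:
o(K, H) = 1/(4*(4 + H)) (o(K, H) = 1/(4*(H + 4)) = 1/(4*(4 + H)))
C = 22/7 (C = -⅐*(-22) = 22/7 ≈ 3.1429)
n(Z, L) = -32 + 88*Z/7 + 4*L*Z (n(Z, L) = -32 + 4*(22*Z/7 + Z*L) = -32 + 4*(22*Z/7 + L*Z) = -32 + (88*Z/7 + 4*L*Z) = -32 + 88*Z/7 + 4*L*Z)
((-8 + 5)*(10 + o(3, -1)))*n(-3*1*6, -13) = ((-8 + 5)*(10 + 1/(4*(4 - 1))))*(-32 + 88*(-3*1*6)/7 + 4*(-13)*(-3*1*6)) = (-3*(10 + (¼)/3))*(-32 + 88*(-3*6)/7 + 4*(-13)*(-3*6)) = (-3*(10 + (¼)*(⅓)))*(-32 + (88/7)*(-18) + 4*(-13)*(-18)) = (-3*(10 + 1/12))*(-32 - 1584/7 + 936) = -3*121/12*(4744/7) = -121/4*4744/7 = -143506/7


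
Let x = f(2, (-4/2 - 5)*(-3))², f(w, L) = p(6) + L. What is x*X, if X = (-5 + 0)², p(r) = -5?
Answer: 6400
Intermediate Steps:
f(w, L) = -5 + L
x = 256 (x = (-5 + (-4/2 - 5)*(-3))² = (-5 + (-4*½ - 5)*(-3))² = (-5 + (-2 - 5)*(-3))² = (-5 - 7*(-3))² = (-5 + 21)² = 16² = 256)
X = 25 (X = (-5)² = 25)
x*X = 256*25 = 6400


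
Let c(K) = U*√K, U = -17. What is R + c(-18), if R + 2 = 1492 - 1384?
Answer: 106 - 51*I*√2 ≈ 106.0 - 72.125*I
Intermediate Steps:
c(K) = -17*√K
R = 106 (R = -2 + (1492 - 1384) = -2 + 108 = 106)
R + c(-18) = 106 - 51*I*√2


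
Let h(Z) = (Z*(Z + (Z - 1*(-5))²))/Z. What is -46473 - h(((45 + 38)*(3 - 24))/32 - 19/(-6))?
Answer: -447580393/9216 ≈ -48566.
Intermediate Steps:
h(Z) = Z + (5 + Z)² (h(Z) = (Z*(Z + (Z + 5)²))/Z = (Z*(Z + (5 + Z)²))/Z = Z + (5 + Z)²)
-46473 - h(((45 + 38)*(3 - 24))/32 - 19/(-6)) = -46473 - ((((45 + 38)*(3 - 24))/32 - 19/(-6)) + (5 + (((45 + 38)*(3 - 24))/32 - 19/(-6)))²) = -46473 - (((83*(-21))*(1/32) - 19*(-⅙)) + (5 + ((83*(-21))*(1/32) - 19*(-⅙)))²) = -46473 - ((-1743*1/32 + 19/6) + (5 + (-1743*1/32 + 19/6))²) = -46473 - ((-1743/32 + 19/6) + (5 + (-1743/32 + 19/6))²) = -46473 - (-4925/96 + (5 - 4925/96)²) = -46473 - (-4925/96 + (-4445/96)²) = -46473 - (-4925/96 + 19758025/9216) = -46473 - 1*19285225/9216 = -46473 - 19285225/9216 = -447580393/9216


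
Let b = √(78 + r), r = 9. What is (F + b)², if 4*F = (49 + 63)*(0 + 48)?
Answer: (1344 + √87)² ≈ 1.8315e+6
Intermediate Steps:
b = √87 (b = √(78 + 9) = √87 ≈ 9.3274)
F = 1344 (F = ((49 + 63)*(0 + 48))/4 = (112*48)/4 = (¼)*5376 = 1344)
(F + b)² = (1344 + √87)²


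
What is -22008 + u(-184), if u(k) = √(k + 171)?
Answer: -22008 + I*√13 ≈ -22008.0 + 3.6056*I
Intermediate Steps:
u(k) = √(171 + k)
-22008 + u(-184) = -22008 + √(171 - 184) = -22008 + √(-13) = -22008 + I*√13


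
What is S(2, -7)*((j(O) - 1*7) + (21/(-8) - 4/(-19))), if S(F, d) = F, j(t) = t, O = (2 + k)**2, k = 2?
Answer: 1001/76 ≈ 13.171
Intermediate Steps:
O = 16 (O = (2 + 2)**2 = 4**2 = 16)
S(2, -7)*((j(O) - 1*7) + (21/(-8) - 4/(-19))) = 2*((16 - 1*7) + (21/(-8) - 4/(-19))) = 2*((16 - 7) + (21*(-1/8) - 4*(-1/19))) = 2*(9 + (-21/8 + 4/19)) = 2*(9 - 367/152) = 2*(1001/152) = 1001/76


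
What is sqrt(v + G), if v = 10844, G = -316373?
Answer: I*sqrt(305529) ≈ 552.75*I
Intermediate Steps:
sqrt(v + G) = sqrt(10844 - 316373) = sqrt(-305529) = I*sqrt(305529)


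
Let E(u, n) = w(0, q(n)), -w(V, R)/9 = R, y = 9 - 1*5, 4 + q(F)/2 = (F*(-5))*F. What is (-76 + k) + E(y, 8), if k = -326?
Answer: 5430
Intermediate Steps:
q(F) = -8 - 10*F² (q(F) = -8 + 2*((F*(-5))*F) = -8 + 2*((-5*F)*F) = -8 + 2*(-5*F²) = -8 - 10*F²)
y = 4 (y = 9 - 5 = 4)
w(V, R) = -9*R
E(u, n) = 72 + 90*n² (E(u, n) = -9*(-8 - 10*n²) = 72 + 90*n²)
(-76 + k) + E(y, 8) = (-76 - 326) + (72 + 90*8²) = -402 + (72 + 90*64) = -402 + (72 + 5760) = -402 + 5832 = 5430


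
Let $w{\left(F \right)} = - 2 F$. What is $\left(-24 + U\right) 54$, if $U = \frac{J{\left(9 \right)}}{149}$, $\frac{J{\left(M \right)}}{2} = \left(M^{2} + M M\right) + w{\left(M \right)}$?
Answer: $- \frac{177552}{149} \approx -1191.6$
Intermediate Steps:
$J{\left(M \right)} = - 4 M + 4 M^{2}$ ($J{\left(M \right)} = 2 \left(\left(M^{2} + M M\right) - 2 M\right) = 2 \left(\left(M^{2} + M^{2}\right) - 2 M\right) = 2 \left(2 M^{2} - 2 M\right) = 2 \left(- 2 M + 2 M^{2}\right) = - 4 M + 4 M^{2}$)
$U = \frac{288}{149}$ ($U = \frac{4 \cdot 9 \left(-1 + 9\right)}{149} = 4 \cdot 9 \cdot 8 \cdot \frac{1}{149} = 288 \cdot \frac{1}{149} = \frac{288}{149} \approx 1.9329$)
$\left(-24 + U\right) 54 = \left(-24 + \frac{288}{149}\right) 54 = \left(- \frac{3288}{149}\right) 54 = - \frac{177552}{149}$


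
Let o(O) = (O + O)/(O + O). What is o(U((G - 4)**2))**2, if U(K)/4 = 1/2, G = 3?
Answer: 1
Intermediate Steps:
U(K) = 2 (U(K) = 4/2 = 4*(1/2) = 2)
o(O) = 1 (o(O) = (2*O)/((2*O)) = (2*O)*(1/(2*O)) = 1)
o(U((G - 4)**2))**2 = 1**2 = 1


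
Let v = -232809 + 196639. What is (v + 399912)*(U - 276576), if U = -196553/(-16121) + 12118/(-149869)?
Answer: -475632815603999490/4728059 ≈ -1.0060e+11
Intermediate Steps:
v = -36170
U = 57263889/4728059 (U = -196553*(-1/16121) + 12118*(-1/149869) = 28079/2303 - 166/2053 = 57263889/4728059 ≈ 12.111)
(v + 399912)*(U - 276576) = (-36170 + 399912)*(57263889/4728059 - 276576) = 363742*(-1307610382095/4728059) = -475632815603999490/4728059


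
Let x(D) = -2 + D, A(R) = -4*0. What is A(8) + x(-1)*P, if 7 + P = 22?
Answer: -45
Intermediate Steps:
A(R) = 0
P = 15 (P = -7 + 22 = 15)
A(8) + x(-1)*P = 0 + (-2 - 1)*15 = 0 - 3*15 = 0 - 45 = -45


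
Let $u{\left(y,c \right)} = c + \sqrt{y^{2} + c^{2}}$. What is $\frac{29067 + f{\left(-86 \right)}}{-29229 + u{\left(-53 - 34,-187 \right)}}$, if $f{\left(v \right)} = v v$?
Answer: $- \frac{536297804}{432629259} - \frac{36463 \sqrt{42538}}{865258518} \approx -1.2483$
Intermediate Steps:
$f{\left(v \right)} = v^{2}$
$u{\left(y,c \right)} = c + \sqrt{c^{2} + y^{2}}$
$\frac{29067 + f{\left(-86 \right)}}{-29229 + u{\left(-53 - 34,-187 \right)}} = \frac{29067 + \left(-86\right)^{2}}{-29229 - \left(187 - \sqrt{\left(-187\right)^{2} + \left(-53 - 34\right)^{2}}\right)} = \frac{29067 + 7396}{-29229 - \left(187 - \sqrt{34969 + \left(-53 - 34\right)^{2}}\right)} = \frac{36463}{-29229 - \left(187 - \sqrt{34969 + \left(-87\right)^{2}}\right)} = \frac{36463}{-29229 - \left(187 - \sqrt{34969 + 7569}\right)} = \frac{36463}{-29229 - \left(187 - \sqrt{42538}\right)} = \frac{36463}{-29416 + \sqrt{42538}}$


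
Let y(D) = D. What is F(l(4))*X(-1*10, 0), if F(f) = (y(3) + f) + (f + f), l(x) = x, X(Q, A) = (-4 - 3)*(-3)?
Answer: 315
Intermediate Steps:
X(Q, A) = 21 (X(Q, A) = -7*(-3) = 21)
F(f) = 3 + 3*f (F(f) = (3 + f) + (f + f) = (3 + f) + 2*f = 3 + 3*f)
F(l(4))*X(-1*10, 0) = (3 + 3*4)*21 = (3 + 12)*21 = 15*21 = 315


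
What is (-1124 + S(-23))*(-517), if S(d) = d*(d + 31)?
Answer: 676236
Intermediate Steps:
S(d) = d*(31 + d)
(-1124 + S(-23))*(-517) = (-1124 - 23*(31 - 23))*(-517) = (-1124 - 23*8)*(-517) = (-1124 - 184)*(-517) = -1308*(-517) = 676236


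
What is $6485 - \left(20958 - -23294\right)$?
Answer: $-37767$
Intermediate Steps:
$6485 - \left(20958 - -23294\right) = 6485 - \left(20958 + 23294\right) = 6485 - 44252 = -37767$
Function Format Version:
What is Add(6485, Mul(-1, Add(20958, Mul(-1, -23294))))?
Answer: -37767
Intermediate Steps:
Add(6485, Mul(-1, Add(20958, Mul(-1, -23294)))) = Add(6485, Mul(-1, Add(20958, 23294))) = Add(6485, Mul(-1, 44252)) = Add(6485, -44252) = -37767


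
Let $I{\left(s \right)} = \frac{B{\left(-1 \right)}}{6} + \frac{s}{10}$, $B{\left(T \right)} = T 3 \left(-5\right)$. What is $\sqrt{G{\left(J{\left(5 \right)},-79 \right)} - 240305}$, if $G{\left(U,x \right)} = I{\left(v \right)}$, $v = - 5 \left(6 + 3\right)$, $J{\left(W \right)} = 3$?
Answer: $i \sqrt{240307} \approx 490.21 i$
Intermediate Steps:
$B{\left(T \right)} = - 15 T$ ($B{\left(T \right)} = 3 T \left(-5\right) = - 15 T$)
$v = -45$ ($v = \left(-5\right) 9 = -45$)
$I{\left(s \right)} = \frac{5}{2} + \frac{s}{10}$ ($I{\left(s \right)} = \frac{\left(-15\right) \left(-1\right)}{6} + \frac{s}{10} = 15 \cdot \frac{1}{6} + s \frac{1}{10} = \frac{5}{2} + \frac{s}{10}$)
$G{\left(U,x \right)} = -2$ ($G{\left(U,x \right)} = \frac{5}{2} + \frac{1}{10} \left(-45\right) = \frac{5}{2} - \frac{9}{2} = -2$)
$\sqrt{G{\left(J{\left(5 \right)},-79 \right)} - 240305} = \sqrt{-2 - 240305} = \sqrt{-240307} = i \sqrt{240307}$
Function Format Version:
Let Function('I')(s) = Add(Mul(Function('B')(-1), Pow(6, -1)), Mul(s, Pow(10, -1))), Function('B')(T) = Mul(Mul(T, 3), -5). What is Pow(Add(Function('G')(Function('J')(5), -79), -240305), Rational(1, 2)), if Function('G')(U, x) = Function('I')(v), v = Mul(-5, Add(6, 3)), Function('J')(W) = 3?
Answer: Mul(I, Pow(240307, Rational(1, 2))) ≈ Mul(490.21, I)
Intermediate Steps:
Function('B')(T) = Mul(-15, T) (Function('B')(T) = Mul(Mul(3, T), -5) = Mul(-15, T))
v = -45 (v = Mul(-5, 9) = -45)
Function('I')(s) = Add(Rational(5, 2), Mul(Rational(1, 10), s)) (Function('I')(s) = Add(Mul(Mul(-15, -1), Pow(6, -1)), Mul(s, Pow(10, -1))) = Add(Mul(15, Rational(1, 6)), Mul(s, Rational(1, 10))) = Add(Rational(5, 2), Mul(Rational(1, 10), s)))
Function('G')(U, x) = -2 (Function('G')(U, x) = Add(Rational(5, 2), Mul(Rational(1, 10), -45)) = Add(Rational(5, 2), Rational(-9, 2)) = -2)
Pow(Add(Function('G')(Function('J')(5), -79), -240305), Rational(1, 2)) = Pow(Add(-2, -240305), Rational(1, 2)) = Pow(-240307, Rational(1, 2)) = Mul(I, Pow(240307, Rational(1, 2)))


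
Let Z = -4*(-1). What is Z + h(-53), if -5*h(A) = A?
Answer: 73/5 ≈ 14.600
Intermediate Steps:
Z = 4
h(A) = -A/5
Z + h(-53) = 4 - 1/5*(-53) = 4 + 53/5 = 73/5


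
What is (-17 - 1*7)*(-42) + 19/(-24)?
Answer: 24173/24 ≈ 1007.2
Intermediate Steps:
(-17 - 1*7)*(-42) + 19/(-24) = (-17 - 7)*(-42) + 19*(-1/24) = -24*(-42) - 19/24 = 1008 - 19/24 = 24173/24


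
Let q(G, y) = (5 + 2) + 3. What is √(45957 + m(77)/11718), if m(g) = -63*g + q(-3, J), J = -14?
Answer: √701152109070/3906 ≈ 214.38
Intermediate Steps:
q(G, y) = 10 (q(G, y) = 7 + 3 = 10)
m(g) = 10 - 63*g (m(g) = -63*g + 10 = 10 - 63*g)
√(45957 + m(77)/11718) = √(45957 + (10 - 63*77)/11718) = √(45957 + (10 - 4851)*(1/11718)) = √(45957 - 4841*1/11718) = √(45957 - 4841/11718) = √(538519285/11718) = √701152109070/3906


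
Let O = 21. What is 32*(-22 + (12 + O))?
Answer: 352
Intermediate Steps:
32*(-22 + (12 + O)) = 32*(-22 + (12 + 21)) = 32*(-22 + 33) = 32*11 = 352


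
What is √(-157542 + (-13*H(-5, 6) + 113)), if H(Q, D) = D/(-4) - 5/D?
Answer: 2*I*√354147/3 ≈ 396.73*I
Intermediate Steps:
H(Q, D) = -5/D - D/4 (H(Q, D) = D*(-¼) - 5/D = -D/4 - 5/D = -5/D - D/4)
√(-157542 + (-13*H(-5, 6) + 113)) = √(-157542 + (-13*(-5/6 - ¼*6) + 113)) = √(-157542 + (-13*(-5*⅙ - 3/2) + 113)) = √(-157542 + (-13*(-⅚ - 3/2) + 113)) = √(-157542 + (-13*(-7/3) + 113)) = √(-157542 + (91/3 + 113)) = √(-157542 + 430/3) = √(-472196/3) = 2*I*√354147/3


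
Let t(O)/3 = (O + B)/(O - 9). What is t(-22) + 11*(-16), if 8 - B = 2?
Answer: -5408/31 ≈ -174.45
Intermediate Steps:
B = 6 (B = 8 - 1*2 = 8 - 2 = 6)
t(O) = 3*(6 + O)/(-9 + O) (t(O) = 3*((O + 6)/(O - 9)) = 3*((6 + O)/(-9 + O)) = 3*(6 + O)/(-9 + O))
t(-22) + 11*(-16) = 3*(6 - 22)/(-9 - 22) + 11*(-16) = 3*(-16)/(-31) - 176 = 3*(-1/31)*(-16) - 176 = 48/31 - 176 = -5408/31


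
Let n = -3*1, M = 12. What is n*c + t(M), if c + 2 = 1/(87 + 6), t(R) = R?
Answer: 557/31 ≈ 17.968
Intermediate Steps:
n = -3
c = -185/93 (c = -2 + 1/(87 + 6) = -2 + 1/93 = -185/93 ≈ -1.9892)
n*c + t(M) = -3*(-185/93) + 12 = 185/31 + 12 = 557/31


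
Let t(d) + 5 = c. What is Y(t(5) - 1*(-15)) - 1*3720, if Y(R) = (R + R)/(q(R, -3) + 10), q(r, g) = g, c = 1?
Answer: -26018/7 ≈ -3716.9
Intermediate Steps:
t(d) = -4 (t(d) = -5 + 1 = -4)
Y(R) = 2*R/7 (Y(R) = (R + R)/(-3 + 10) = (2*R)/7 = (2*R)*(⅐) = 2*R/7)
Y(t(5) - 1*(-15)) - 1*3720 = 2*(-4 - 1*(-15))/7 - 1*3720 = 2*(-4 + 15)/7 - 3720 = (2/7)*11 - 3720 = 22/7 - 3720 = -26018/7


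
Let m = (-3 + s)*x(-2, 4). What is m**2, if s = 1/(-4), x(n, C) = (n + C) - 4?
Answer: 169/4 ≈ 42.250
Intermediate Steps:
x(n, C) = -4 + C + n (x(n, C) = (C + n) - 4 = -4 + C + n)
s = -1/4 ≈ -0.25000
m = 13/2 (m = (-3 - 1/4)*(-4 + 4 - 2) = -13/4*(-2) = 13/2 ≈ 6.5000)
m**2 = (13/2)**2 = 169/4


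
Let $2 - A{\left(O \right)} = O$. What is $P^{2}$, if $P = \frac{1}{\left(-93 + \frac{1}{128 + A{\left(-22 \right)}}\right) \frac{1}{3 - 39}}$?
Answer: $\frac{29942784}{199798225} \approx 0.14987$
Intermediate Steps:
$A{\left(O \right)} = 2 - O$
$P = \frac{5472}{14135}$ ($P = \frac{1}{\left(-93 + \frac{1}{128 + \left(2 - -22\right)}\right) \frac{1}{3 - 39}} = \frac{1}{\left(-93 + \frac{1}{128 + \left(2 + 22\right)}\right) \frac{1}{3 - 39}} = \frac{1}{\left(-93 + \frac{1}{128 + 24}\right) \frac{1}{-36}} = \frac{1}{\left(-93 + \frac{1}{152}\right) \left(- \frac{1}{36}\right)} = \frac{1}{\left(- \frac{14135}{152}\right) \left(- \frac{1}{36}\right)} = \frac{1}{\frac{14135}{5472}} = \frac{5472}{14135} \approx 0.38712$)
$P^{2} = \left(\frac{5472}{14135}\right)^{2} = \frac{29942784}{199798225}$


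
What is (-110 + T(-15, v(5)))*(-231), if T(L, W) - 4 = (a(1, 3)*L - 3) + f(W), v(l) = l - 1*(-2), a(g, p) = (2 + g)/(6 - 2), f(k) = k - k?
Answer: 111111/4 ≈ 27778.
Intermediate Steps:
f(k) = 0
a(g, p) = ½ + g/4 (a(g, p) = (2 + g)/4 = (2 + g)*(¼) = ½ + g/4)
v(l) = 2 + l (v(l) = l + 2 = 2 + l)
T(L, W) = 1 + 3*L/4 (T(L, W) = 4 + (((½ + (¼)*1)*L - 3) + 0) = 4 + (((½ + ¼)*L - 3) + 0) = 4 + ((3*L/4 - 3) + 0) = 4 + ((-3 + 3*L/4) + 0) = 4 + (-3 + 3*L/4) = 1 + 3*L/4)
(-110 + T(-15, v(5)))*(-231) = (-110 + (1 + (¾)*(-15)))*(-231) = (-110 + (1 - 45/4))*(-231) = (-110 - 41/4)*(-231) = -481/4*(-231) = 111111/4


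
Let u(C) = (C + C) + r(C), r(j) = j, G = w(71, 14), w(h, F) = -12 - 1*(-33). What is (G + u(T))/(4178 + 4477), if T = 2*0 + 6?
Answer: 13/2885 ≈ 0.0045061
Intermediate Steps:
w(h, F) = 21 (w(h, F) = -12 + 33 = 21)
G = 21
T = 6 (T = 0 + 6 = 6)
u(C) = 3*C (u(C) = (C + C) + C = 2*C + C = 3*C)
(G + u(T))/(4178 + 4477) = (21 + 3*6)/(4178 + 4477) = (21 + 18)/8655 = 39*(1/8655) = 13/2885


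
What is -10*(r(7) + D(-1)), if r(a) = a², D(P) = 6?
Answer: -550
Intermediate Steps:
-10*(r(7) + D(-1)) = -10*(7² + 6) = -10*(49 + 6) = -10*55 = -550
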